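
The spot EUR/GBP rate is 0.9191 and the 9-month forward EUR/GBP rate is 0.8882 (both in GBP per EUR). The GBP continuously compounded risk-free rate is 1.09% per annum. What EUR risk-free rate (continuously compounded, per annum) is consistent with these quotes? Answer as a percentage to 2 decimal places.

5.65%

F = S·e^((r_GBP − r_EUR)T) ⇒ r_EUR = r_GBP − ln(F/S)/T
ln(0.8882/0.9191) = -0.034198; /(9/12) = -0.045597
r_EUR = 0.0109 + 0.045597 = 0.056497
r_EUR = 5.65%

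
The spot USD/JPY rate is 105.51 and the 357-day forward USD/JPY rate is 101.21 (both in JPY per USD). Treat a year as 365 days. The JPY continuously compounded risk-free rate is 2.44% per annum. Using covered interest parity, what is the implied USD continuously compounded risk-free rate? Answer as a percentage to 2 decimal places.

6.69%

F = S·e^((r_JPY − r_USD)T) ⇒ r_USD = r_JPY − ln(F/S)/T
ln(101.21/105.51) = -0.041608; /(357/365) = -0.042540
r_USD = 0.0244 + 0.042540 = 0.066940
r_USD = 6.69%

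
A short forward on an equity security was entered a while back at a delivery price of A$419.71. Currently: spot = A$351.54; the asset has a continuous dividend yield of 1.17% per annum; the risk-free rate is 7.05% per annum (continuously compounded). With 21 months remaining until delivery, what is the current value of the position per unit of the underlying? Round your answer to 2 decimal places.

Current fair forward for the remaining 21 months: F = S·e^((r − q)·T), (r − q) = 0.0705 − 0.0117 = 0.0588
F = 351.54 · e^(0.0588 × 21/12) = 351.54 × 1.108381 = 389.6403
Value of long forward = (F − K)·e^(−rT) = (389.6403 − 419.71) · e^(−0.0705·21/12)
= -30.0697 × 0.883932 = -26.58
Short position value = −(long value) = A$26.58

A$26.58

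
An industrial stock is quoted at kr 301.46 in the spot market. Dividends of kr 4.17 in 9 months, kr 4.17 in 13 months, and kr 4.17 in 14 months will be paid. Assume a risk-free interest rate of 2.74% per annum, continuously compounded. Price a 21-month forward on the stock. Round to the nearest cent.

PV(dividends) I = 4.17·e^(−0.0274·9/12) + 4.17·e^(−0.0274·13/12) + 4.17·e^(−0.0274·14/12)
I = 4.0852 + 4.0480 + 4.0388 = 12.1720
F = (S − I)·e^(rT) = (301.46 − 12.1720) · e^(0.0274·21/12)
= 289.2880 · e^0.047950 = 289.2880 × 1.049118 = kr 303.50

kr 303.50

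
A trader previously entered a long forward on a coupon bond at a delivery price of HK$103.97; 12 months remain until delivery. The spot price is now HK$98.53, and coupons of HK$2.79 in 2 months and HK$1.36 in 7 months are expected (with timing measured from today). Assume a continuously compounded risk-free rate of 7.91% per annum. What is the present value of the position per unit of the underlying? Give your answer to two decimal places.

PV(remaining coupons) I = 2.79·e^(−0.0791·2/12) + 1.36·e^(−0.0791·7/12) = 4.0521
Current forward F = (S − I)·e^(rT) = (98.53 − 4.0521)·e^(0.0791·12/12) = 94.4779 × 1.082313 = 102.2547
Value (long) = (F − K)·e^(−rT) = (102.2547 − 103.97) × 0.923948 = -1.5848
Value = -HK$1.58

-HK$1.58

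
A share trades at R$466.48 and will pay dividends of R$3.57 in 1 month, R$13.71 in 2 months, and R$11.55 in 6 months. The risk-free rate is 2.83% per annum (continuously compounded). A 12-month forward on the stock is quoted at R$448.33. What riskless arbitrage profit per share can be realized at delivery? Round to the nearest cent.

PV(dividends) I = 3.57·e^(−0.0283·1/12) + 13.71·e^(−0.0283·2/12) + 11.55·e^(−0.0283·6/12) = 28.5948
Fair forward F* = (S − I)·e^(rT) = (466.48 − 28.5948)·e^0.028300 = 437.8852 × 1.028704 = 450.4543
Market R$448.33 < fair 450.4543: forward underpriced → reverse cash-and-carry (short the stock, invest proceeds at r, pay the dividends, go long the forward).
Profit at T = |F_mkt − F*| = |448.33 − 450.4543| = R$2.12 per share

R$2.12 per share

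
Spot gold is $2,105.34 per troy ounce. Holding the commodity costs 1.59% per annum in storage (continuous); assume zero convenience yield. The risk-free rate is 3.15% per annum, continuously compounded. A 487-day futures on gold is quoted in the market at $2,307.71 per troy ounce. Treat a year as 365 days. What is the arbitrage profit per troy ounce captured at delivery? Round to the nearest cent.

Fair futures: F* = S·e^(carry·T), with carry = (r + u) = 0.0315 + 0.0159 = 0.0474
F* = 2105.34 · e^(0.0474 × 487/365) = 2105.34 · e^0.06324329 = 2105.34 × 1.06528598 = $2242.7892
Market $2307.71 > fair $2242.7892: forward overpriced → cash-and-carry (buy spot, short the forward).
At maturity, profit = |F_mkt − F*| = |2307.71 − 2242.7892| = $64.92 per troy ounce

$64.92 per troy ounce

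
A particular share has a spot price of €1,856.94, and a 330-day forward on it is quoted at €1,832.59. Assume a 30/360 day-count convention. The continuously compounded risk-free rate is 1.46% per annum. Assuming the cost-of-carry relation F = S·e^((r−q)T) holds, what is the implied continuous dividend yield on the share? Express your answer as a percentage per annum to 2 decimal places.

From F = S·e^((r−q)T): (r − q) = ln(F/S)/T
ln(1832.59/1856.94) = ln(0.986887) = -0.013200
(r − q) = -0.013200 / (330/360) = -0.014400
q = r − ln(F/S)/T = 0.0146 + 0.014400 = 0.029000
q = 2.90%

2.90%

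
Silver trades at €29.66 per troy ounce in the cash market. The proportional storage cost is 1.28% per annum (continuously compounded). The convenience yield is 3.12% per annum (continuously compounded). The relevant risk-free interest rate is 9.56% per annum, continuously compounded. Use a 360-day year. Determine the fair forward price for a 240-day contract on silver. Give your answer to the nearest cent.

€31.23 per troy ounce

Net carry = r + u − y = 0.0956 + 0.0128 − 0.0312 = 0.0772
F = S·e^((r+u−y)T) = 29.66 · e^(0.0772 × 240/360) = 29.66 · e^0.051467
= 29.66 × 1.052814 = €31.23 per troy ounce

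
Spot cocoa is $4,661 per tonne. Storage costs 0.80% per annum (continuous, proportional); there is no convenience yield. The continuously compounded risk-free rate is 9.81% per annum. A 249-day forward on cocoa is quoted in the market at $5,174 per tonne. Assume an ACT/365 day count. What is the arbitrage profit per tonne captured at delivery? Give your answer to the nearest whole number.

$163 per tonne

Fair forward: F* = S·e^(carry·T), with carry = (r + u) = 0.0981 + 0.0080 = 0.1061
F* = 4661 · e^(0.1061 × 249/365) = 4661 · e^0.072381 = 4661 × 1.075065 = $5010.8780
Market $5174 > fair $5010.8780: forward overpriced → cash-and-carry (buy spot, short the forward).
At maturity, profit = |F_mkt − F*| = |5174 − 5010.8780| = $163 per tonne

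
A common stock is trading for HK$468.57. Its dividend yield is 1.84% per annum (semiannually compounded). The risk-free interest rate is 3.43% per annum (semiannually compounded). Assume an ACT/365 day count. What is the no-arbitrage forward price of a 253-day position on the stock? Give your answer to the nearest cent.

F = S · (1+r/2)^(2T) / (1+q/2)^(2T)
= 468.57 × 1.023854 / 1.012777 = 468.57 × 1.010937
F = HK$473.69

HK$473.69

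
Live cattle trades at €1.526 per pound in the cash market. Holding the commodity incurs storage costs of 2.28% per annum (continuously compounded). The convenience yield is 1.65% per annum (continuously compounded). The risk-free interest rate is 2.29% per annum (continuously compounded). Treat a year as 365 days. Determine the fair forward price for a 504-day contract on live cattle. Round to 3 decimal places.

€1.589 per pound

Net carry = r + u − y = 0.0229 + 0.0228 − 0.0165 = 0.0292
F = S·e^((r+u−y)T) = 1.526 · e^(0.0292 × 504/365) = 1.526 · e^0.040320
= 1.526 × 1.041144 = €1.589 per pound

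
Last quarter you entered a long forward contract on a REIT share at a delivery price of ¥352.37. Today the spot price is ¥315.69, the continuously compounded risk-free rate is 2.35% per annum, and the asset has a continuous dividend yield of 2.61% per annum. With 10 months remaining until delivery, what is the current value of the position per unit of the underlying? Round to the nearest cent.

Current fair forward for the remaining 10 months: F = S·e^((r − q)·T), (r − q) = 0.0235 − 0.0261 = -0.0026
F = 315.69 · e^(-0.0026 × 10/12) = 315.69 × 0.997836 = 315.0068
Value of long forward = (F − K)·e^(−rT) = (315.0068 − 352.37) · e^(−0.0235·10/12)
= -37.3632 × 0.980607 = -36.64

-¥36.64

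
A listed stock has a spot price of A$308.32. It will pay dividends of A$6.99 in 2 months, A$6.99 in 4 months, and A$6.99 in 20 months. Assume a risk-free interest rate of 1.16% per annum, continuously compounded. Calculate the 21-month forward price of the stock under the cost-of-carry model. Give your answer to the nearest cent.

PV(dividends) I = 6.99·e^(−0.0116·2/12) + 6.99·e^(−0.0116·4/12) + 6.99·e^(−0.0116·20/12)
I = 6.9765 + 6.9630 + 6.8562 = 20.7957
F = (S − I)·e^(rT) = (308.32 − 20.7957) · e^(0.0116·21/12)
= 287.5243 · e^0.020300 = 287.5243 × 1.020507 = A$293.42

A$293.42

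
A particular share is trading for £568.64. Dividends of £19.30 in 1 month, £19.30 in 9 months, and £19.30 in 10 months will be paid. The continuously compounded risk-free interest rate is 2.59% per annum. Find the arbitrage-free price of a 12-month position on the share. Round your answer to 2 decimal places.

£524.99

PV(dividends) I = 19.30·e^(−0.0259·1/12) + 19.30·e^(−0.0259·9/12) + 19.30·e^(−0.0259·10/12)
I = 19.2584 + 18.9287 + 18.8879 = 57.0750
F = (S − I)·e^(rT) = (568.64 − 57.0750) · e^(0.0259·12/12)
= 511.5650 · e^0.025900 = 511.5650 × 1.026238 = £524.99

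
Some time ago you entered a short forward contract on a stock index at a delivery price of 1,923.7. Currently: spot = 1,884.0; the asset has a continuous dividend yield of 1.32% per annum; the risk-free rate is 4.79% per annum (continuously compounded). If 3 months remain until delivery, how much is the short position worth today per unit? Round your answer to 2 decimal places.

Current fair forward for the remaining 3 months: F = S·e^((r − q)·T), (r − q) = 0.0479 − 0.0132 = 0.0347
F = 1884.0 · e^(0.0347 × 3/12) = 1884.0 × 1.00871274 = 1900.4148
Value of long forward = (F − K)·e^(−rT) = (1900.4148 − 1923.7) · e^(−0.0479·3/12)
= -23.2852 × 0.98809641 = -23.01
Short position value = −(long value) = 23.01

23.01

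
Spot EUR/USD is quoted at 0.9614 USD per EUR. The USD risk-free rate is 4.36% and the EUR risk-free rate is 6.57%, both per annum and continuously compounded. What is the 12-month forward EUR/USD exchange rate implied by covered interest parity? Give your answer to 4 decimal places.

0.9404

F = S·e^((r_USD − r_EUR)T) = 0.9614 · e^((0.0436 − 0.0657) × 12/12)
= 0.9614 · e^-0.022100 = 0.9614 × 0.978142
F = 0.9404 USD per EUR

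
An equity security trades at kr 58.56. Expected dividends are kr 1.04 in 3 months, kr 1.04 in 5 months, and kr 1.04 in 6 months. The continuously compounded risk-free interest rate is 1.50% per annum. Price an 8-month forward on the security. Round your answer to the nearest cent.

PV(dividends) I = 1.04·e^(−0.0150·3/12) + 1.04·e^(−0.0150·5/12) + 1.04·e^(−0.0150·6/12)
I = 1.0361 + 1.0335 + 1.0322 = 3.1018
F = (S − I)·e^(rT) = (58.56 − 3.1018) · e^(0.0150·8/12)
= 55.4582 · e^0.010000 = 55.4582 × 1.010050 = kr 56.02

kr 56.02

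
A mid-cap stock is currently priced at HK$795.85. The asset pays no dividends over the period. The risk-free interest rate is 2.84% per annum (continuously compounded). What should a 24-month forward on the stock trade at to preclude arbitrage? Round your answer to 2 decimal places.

F = S·e^(rT) = 795.85 · e^(0.0284 × 24/12)
= 795.85 · e^0.056800 = 795.85 × 1.058444
F = HK$842.36

HK$842.36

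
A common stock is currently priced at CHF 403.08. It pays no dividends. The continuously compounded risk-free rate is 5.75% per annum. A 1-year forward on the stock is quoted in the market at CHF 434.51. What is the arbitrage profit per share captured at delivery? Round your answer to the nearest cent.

CHF 7.57 per share

Fair forward: F* = S·e^(carry·T), with carry = r = 0.0575
F* = 403.08 · e^(0.0575 × 1) = 403.08 · e^0.057500 = 403.08 × 1.059185 = CHF 426.9363
Market CHF 434.51 > fair CHF 426.9363: forward overpriced → cash-and-carry (buy spot, short the forward).
At maturity, profit = |F_mkt − F*| = |434.51 − 426.9363| = CHF 7.57 per share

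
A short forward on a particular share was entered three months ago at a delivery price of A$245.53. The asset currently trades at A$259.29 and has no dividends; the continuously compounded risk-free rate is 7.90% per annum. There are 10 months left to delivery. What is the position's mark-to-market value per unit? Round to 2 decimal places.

Current fair forward for the remaining 10 months: F = S·e^(r·T), r = 0.0790
F = 259.29 · e^(0.0790 × 10/12) = 259.29 × 1.068049 = 276.9344
Value of long forward = (F − K)·e^(−rT) = (276.9344 − 245.53) · e^(−0.0790·10/12)
= 31.4044 × 0.936287 = 29.40
Short position value = −(long value) = -A$29.40

-A$29.40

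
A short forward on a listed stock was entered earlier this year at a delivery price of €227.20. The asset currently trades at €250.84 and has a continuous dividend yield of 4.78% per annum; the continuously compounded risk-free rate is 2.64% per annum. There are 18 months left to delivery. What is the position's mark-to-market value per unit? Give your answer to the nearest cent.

-€15.11

Current fair forward for the remaining 18 months: F = S·e^((r − q)·T), (r − q) = 0.0264 − 0.0478 = -0.0214
F = 250.84 · e^(-0.0214 × 18/12) = 250.84 × 0.968410 = 242.9160
Value of long forward = (F − K)·e^(−rT) = (242.9160 − 227.20) · e^(−0.0264·18/12)
= 15.7160 × 0.961174 = 15.11
Short position value = −(long value) = -€15.11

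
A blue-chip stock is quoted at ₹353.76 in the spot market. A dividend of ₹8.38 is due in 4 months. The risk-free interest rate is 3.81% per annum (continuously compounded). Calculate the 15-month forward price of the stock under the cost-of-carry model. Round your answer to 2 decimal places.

PV(dividends) I = 8.38·e^(−0.0381·4/12)
I = 8.2742
F = (S − I)·e^(rT) = (353.76 − 8.2742) · e^(0.0381·15/12)
= 345.4858 · e^0.047625 = 345.4858 × 1.048777 = ₹362.34

₹362.34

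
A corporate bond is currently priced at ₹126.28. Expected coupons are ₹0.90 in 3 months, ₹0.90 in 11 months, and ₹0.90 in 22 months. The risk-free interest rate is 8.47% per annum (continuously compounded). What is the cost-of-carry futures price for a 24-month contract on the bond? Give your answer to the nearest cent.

₹146.65

PV(coupons) I = 0.90·e^(−0.0847·3/12) + 0.90·e^(−0.0847·11/12) + 0.90·e^(−0.0847·22/12)
I = 0.8811 + 0.8328 + 0.7706 = 2.4845
F = (S − I)·e^(rT) = (126.28 − 2.4845) · e^(0.0847·24/12)
= 123.7955 · e^0.169400 = 123.7955 × 1.184594 = ₹146.65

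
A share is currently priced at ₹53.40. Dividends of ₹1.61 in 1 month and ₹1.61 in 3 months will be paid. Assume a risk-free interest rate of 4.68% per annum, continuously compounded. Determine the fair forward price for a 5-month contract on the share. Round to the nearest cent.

₹51.19

PV(dividends) I = 1.61·e^(−0.0468·1/12) + 1.61·e^(−0.0468·3/12)
I = 1.6037 + 1.5913 = 3.1950
F = (S − I)·e^(rT) = (53.40 − 3.1950) · e^(0.0468·5/12)
= 50.2050 · e^0.019500 = 50.2050 × 1.019691 = ₹51.19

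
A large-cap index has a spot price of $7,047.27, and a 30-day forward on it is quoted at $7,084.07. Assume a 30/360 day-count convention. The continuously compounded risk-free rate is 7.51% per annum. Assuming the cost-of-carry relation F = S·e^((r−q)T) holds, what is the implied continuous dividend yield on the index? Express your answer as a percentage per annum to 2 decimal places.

From F = S·e^((r−q)T): (r − q) = ln(F/S)/T
ln(7084.07/7047.27) = ln(1.005222) = 0.005208
(r − q) = 0.005208 / (30/360) = 0.062496
q = r − ln(F/S)/T = 0.0751 − 0.062496 = 0.012604
q = 1.26%

1.26%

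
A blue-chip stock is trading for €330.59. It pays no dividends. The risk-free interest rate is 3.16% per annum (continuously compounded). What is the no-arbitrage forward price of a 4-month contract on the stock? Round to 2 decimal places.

€334.09

F = S·e^(rT) = 330.59 · e^(0.0316 × 4/12)
= 330.59 · e^0.010533 = 330.59 × 1.010589
F = €334.09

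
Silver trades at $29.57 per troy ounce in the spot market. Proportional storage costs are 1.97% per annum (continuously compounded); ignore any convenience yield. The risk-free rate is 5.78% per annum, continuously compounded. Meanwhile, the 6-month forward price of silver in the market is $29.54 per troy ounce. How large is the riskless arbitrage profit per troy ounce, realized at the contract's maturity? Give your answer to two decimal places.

Fair forward: F* = S·e^(carry·T), with carry = (r + u) = 0.0578 + 0.0197 = 0.0775
F* = 29.57 · e^(0.0775 × 6/12) = 29.57 · e^0.038750 = 29.57 × 1.039511 = $30.7383
Market $29.54 < fair $30.7383: forward underpriced → reverse cash-and-carry (short spot, go long the forward).
At maturity, profit = |F_mkt − F*| = |29.54 − 30.7383| = $1.20 per troy ounce

$1.20 per troy ounce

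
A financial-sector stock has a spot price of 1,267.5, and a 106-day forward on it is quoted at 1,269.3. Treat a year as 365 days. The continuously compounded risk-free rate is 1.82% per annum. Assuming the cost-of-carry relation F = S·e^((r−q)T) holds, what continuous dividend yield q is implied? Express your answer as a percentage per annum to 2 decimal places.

1.33%

From F = S·e^((r−q)T): (r − q) = ln(F/S)/T
ln(1269.3/1267.5) = ln(1.001420) = 0.001419
(r − q) = 0.001419 / (106/365) = 0.004886
q = r − ln(F/S)/T = 0.0182 − 0.004886 = 0.013314
q = 1.33%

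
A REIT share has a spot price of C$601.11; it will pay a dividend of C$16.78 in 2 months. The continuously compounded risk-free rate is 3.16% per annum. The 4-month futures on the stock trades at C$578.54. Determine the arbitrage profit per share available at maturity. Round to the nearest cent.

PV(dividends) I = 16.78·e^(−0.0316·2/12) = 16.6919
Fair futures F* = (S − I)·e^(rT) = (601.11 − 16.6919)·e^0.010533 = 584.4181 × 1.010589 = 590.6065
Market C$578.54 < fair 590.6065: forward underpriced → reverse cash-and-carry (short the stock, invest proceeds at r, pay the dividends, go long the forward).
Profit at T = |F_mkt − F*| = |578.54 − 590.6065| = C$12.07 per share

C$12.07 per share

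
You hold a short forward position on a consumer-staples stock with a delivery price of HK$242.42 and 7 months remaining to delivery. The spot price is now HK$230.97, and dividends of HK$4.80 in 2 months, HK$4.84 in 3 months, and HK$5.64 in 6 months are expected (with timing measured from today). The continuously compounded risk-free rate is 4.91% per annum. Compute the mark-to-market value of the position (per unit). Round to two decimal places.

HK$19.65

PV(remaining dividends) I = 4.80·e^(−0.0491·2/12) + 4.84·e^(−0.0491·3/12) + 5.64·e^(−0.0491·6/12) = 15.0451
Current forward F = (S − I)·e^(rT) = (230.97 − 15.0451)·e^(0.0491·7/12) = 215.9249 × 1.029056 = 222.1988
Value (long) = (F − K)·e^(−rT) = (222.1988 − 242.42) × 0.971765 = -19.6503
Short position value = −(long value) = HK$19.65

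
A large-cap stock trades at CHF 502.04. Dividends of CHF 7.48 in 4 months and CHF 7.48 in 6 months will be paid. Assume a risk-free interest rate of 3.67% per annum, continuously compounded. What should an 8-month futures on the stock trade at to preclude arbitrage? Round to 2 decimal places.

PV(dividends) I = 7.48·e^(−0.0367·4/12) + 7.48·e^(−0.0367·6/12)
I = 7.3891 + 7.3440 = 14.7331
F = (S − I)·e^(rT) = (502.04 − 14.7331) · e^(0.0367·8/12)
= 487.3069 · e^0.024467 = 487.3069 × 1.024769 = CHF 499.38

CHF 499.38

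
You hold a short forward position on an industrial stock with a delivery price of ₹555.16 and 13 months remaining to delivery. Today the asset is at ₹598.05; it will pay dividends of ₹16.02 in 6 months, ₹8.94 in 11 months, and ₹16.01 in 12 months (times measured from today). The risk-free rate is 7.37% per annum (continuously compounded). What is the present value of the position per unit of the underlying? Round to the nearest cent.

-₹46.82

PV(remaining dividends) I = 16.02·e^(−0.0737·6/12) + 8.94·e^(−0.0737·11/12) + 16.01·e^(−0.0737·12/12) = 38.6689
Current forward F = (S − I)·e^(rT) = (598.05 − 38.6689)·e^(0.0737·13/12) = 559.3811 × 1.083116 = 605.8746
Value (long) = (F − K)·e^(−rT) = (605.8746 − 555.16) × 0.923263 = 46.8229
Short position value = −(long value) = -₹46.82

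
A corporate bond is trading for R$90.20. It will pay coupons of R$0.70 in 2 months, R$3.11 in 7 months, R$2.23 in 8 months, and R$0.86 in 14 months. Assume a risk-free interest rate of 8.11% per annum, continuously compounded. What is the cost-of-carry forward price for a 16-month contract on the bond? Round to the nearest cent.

PV(coupons) I = 0.70·e^(−0.0811·2/12) + 3.11·e^(−0.0811·7/12) + 2.23·e^(−0.0811·8/12) + 0.86·e^(−0.0811·14/12)
I = 0.6906 + 2.9663 + 2.1126 + 0.7824 = 6.5519
F = (S − I)·e^(rT) = (90.20 − 6.5519) · e^(0.0811·16/12)
= 83.6481 · e^0.108133 = 83.6481 × 1.114196 = R$93.20

R$93.20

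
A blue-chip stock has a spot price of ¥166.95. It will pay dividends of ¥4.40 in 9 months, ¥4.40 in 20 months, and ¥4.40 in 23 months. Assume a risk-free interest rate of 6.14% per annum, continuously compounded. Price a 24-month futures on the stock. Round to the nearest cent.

¥175.10

PV(dividends) I = 4.40·e^(−0.0614·9/12) + 4.40·e^(−0.0614·20/12) + 4.40·e^(−0.0614·23/12)
I = 4.2020 + 3.9720 + 3.9115 = 12.0855
F = (S − I)·e^(rT) = (166.95 − 12.0855) · e^(0.0614·24/12)
= 154.8645 · e^0.122800 = 154.8645 × 1.130658 = ¥175.10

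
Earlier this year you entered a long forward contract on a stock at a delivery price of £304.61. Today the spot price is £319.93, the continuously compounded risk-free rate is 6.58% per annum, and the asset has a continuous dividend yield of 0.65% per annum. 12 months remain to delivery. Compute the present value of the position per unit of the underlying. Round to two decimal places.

£32.65

Current fair forward for the remaining 12 months: F = S·e^((r − q)·T), (r − q) = 0.0658 − 0.0065 = 0.0593
F = 319.93 · e^(0.0593 × 12/12) = 319.93 × 1.061094 = 339.4758
Value of long forward = (F − K)·e^(−rT) = (339.4758 − 304.61) · e^(−0.0658·12/12)
= 34.8658 × 0.936318 = 32.65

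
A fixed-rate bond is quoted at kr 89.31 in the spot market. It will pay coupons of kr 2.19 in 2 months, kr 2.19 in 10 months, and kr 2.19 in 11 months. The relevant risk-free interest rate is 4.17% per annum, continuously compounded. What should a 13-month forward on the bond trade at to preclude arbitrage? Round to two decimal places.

PV(coupons) I = 2.19·e^(−0.0417·2/12) + 2.19·e^(−0.0417·10/12) + 2.19·e^(−0.0417·11/12)
I = 2.1748 + 2.1152 + 2.1079 = 6.3979
F = (S − I)·e^(rT) = (89.31 − 6.3979) · e^(0.0417·13/12)
= 82.9121 · e^0.045175 = 82.9121 × 1.046211 = kr 86.74

kr 86.74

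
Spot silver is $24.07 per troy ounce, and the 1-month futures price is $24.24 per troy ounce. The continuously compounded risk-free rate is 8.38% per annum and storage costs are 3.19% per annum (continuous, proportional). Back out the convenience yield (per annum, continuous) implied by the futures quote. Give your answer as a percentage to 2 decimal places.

3.12%

F = S·e^((r+u−y)T) ⇒ (r+u−y) = ln(F/S)/T
ln(24.24/24.07) = 0.007038; /T ⇒ 0.084456
y = r + u − ln(F/S)/T = 0.0838 + 0.0319 − 0.084456 = 0.031244
y = 3.12%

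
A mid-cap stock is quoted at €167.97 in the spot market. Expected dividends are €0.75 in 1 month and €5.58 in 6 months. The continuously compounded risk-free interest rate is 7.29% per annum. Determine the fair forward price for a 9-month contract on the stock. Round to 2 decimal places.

€170.94

PV(dividends) I = 0.75·e^(−0.0729·1/12) + 5.58·e^(−0.0729·6/12)
I = 0.7455 + 5.3803 = 6.1258
F = (S − I)·e^(rT) = (167.97 − 6.1258) · e^(0.0729·9/12)
= 161.8442 · e^0.054675 = 161.8442 × 1.056197 = €170.94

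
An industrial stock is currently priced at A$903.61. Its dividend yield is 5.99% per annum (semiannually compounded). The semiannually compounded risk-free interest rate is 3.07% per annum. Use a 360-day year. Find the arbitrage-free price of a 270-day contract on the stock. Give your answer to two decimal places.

F = S · (1+r/2)^(2T) / (1+q/2)^(2T)
= 903.61 × 1.023113 / 1.045260 = 903.61 × 0.978812
F = A$884.46

A$884.46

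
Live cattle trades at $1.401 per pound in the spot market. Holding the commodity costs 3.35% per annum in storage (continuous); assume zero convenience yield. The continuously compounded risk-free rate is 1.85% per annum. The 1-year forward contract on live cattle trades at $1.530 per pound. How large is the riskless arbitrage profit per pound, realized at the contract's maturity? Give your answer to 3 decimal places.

$0.054 per pound

Fair forward: F* = S·e^(carry·T), with carry = (r + u) = 0.0185 + 0.0335 = 0.0520
F* = 1.401 · e^(0.0520 × 1) = 1.401 · e^0.052000 = 1.401 × 1.053376 = $1.4758
Market $1.530 > fair $1.4758: forward overpriced → cash-and-carry (buy spot, short the forward).
At maturity, profit = |F_mkt − F*| = |1.530 − 1.4758| = $0.054 per pound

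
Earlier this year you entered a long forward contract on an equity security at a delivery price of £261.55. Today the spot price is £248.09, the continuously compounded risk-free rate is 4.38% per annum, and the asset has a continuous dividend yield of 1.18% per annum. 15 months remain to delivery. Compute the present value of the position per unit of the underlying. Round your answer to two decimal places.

-£3.16

Current fair forward for the remaining 15 months: F = S·e^((r − q)·T), (r − q) = 0.0438 − 0.0118 = 0.0320
F = 248.09 · e^(0.0320 × 15/12) = 248.09 × 1.040811 = 258.2148
Value of long forward = (F − K)·e^(−rT) = (258.2148 − 261.55) · e^(−0.0438·15/12)
= -3.3352 × 0.946722 = -3.16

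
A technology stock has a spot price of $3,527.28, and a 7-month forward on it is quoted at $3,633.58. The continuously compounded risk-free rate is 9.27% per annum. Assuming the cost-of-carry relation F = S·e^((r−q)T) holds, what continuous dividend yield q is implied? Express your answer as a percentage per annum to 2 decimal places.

From F = S·e^((r−q)T): (r − q) = ln(F/S)/T
ln(3633.58/3527.28) = ln(1.030137) = 0.029692
(r − q) = 0.029692 / (7/12) = 0.050901
q = r − ln(F/S)/T = 0.0927 − 0.050901 = 0.041799
q = 4.18%

4.18%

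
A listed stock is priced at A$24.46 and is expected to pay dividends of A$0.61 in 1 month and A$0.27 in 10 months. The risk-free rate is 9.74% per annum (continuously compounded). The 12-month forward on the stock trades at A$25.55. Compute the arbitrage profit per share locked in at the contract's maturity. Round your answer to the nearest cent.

A$0.47 per share

PV(dividends) I = 0.61·e^(−0.0974·1/12) + 0.27·e^(−0.0974·10/12) = 0.8540
Fair forward F* = (S − I)·e^(rT) = (24.46 − 0.8540)·e^0.097400 = 23.6060 × 1.102301 = 26.0209
Market A$25.55 < fair 26.0209: forward underpriced → reverse cash-and-carry (short the stock, invest proceeds at r, pay the dividends, go long the forward).
Profit at T = |F_mkt − F*| = |25.55 − 26.0209| = A$0.47 per share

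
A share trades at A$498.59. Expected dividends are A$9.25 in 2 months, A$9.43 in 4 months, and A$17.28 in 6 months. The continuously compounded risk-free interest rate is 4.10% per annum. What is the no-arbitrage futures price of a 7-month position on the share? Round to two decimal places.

A$474.38

PV(dividends) I = 9.25·e^(−0.0410·2/12) + 9.43·e^(−0.0410·4/12) + 17.28·e^(−0.0410·6/12)
I = 9.1870 + 9.3020 + 16.9294 = 35.4184
F = (S − I)·e^(rT) = (498.59 − 35.4184) · e^(0.0410·7/12)
= 463.1716 · e^0.023917 = 463.1716 × 1.024205 = A$474.38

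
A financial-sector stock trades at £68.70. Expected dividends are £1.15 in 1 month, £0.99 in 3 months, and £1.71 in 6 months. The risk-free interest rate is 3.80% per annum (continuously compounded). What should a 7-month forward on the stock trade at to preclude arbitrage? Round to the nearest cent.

£66.35

PV(dividends) I = 1.15·e^(−0.0380·1/12) + 0.99·e^(−0.0380·3/12) + 1.71·e^(−0.0380·6/12)
I = 1.1464 + 0.9806 + 1.6778 = 3.8048
F = (S − I)·e^(rT) = (68.70 − 3.8048) · e^(0.0380·7/12)
= 64.8952 · e^0.022167 = 64.8952 × 1.022415 = £66.35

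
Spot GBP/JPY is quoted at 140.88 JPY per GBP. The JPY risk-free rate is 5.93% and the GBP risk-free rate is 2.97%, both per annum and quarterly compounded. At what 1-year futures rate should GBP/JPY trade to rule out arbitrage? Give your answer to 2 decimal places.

By covered interest parity, F = S · (1+r_JPY/4)^(4T) / (1+r_GBP/4)^(4T)
= 140.88 × 1.060632 / 1.030032 = 140.88 × 1.029708
F = 145.07 JPY per GBP

145.07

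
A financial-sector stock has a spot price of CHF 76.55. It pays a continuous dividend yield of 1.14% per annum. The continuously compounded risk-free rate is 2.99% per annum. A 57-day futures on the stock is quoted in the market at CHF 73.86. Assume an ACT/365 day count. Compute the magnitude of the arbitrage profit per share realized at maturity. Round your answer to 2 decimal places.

Fair futures: F* = S·e^(carry·T), with carry = (r − q) = 0.0299 − 0.0114 = 0.0185
F* = 76.55 · e^(0.0185 × 57/365) = 76.55 · e^0.002889 = 76.55 × 1.002893 = CHF 76.7715
Market CHF 73.86 < fair CHF 76.7715: forward underpriced → reverse cash-and-carry (short spot, go long the forward).
At maturity, profit = |F_mkt − F*| = |73.86 − 76.7715| = CHF 2.91 per share

CHF 2.91 per share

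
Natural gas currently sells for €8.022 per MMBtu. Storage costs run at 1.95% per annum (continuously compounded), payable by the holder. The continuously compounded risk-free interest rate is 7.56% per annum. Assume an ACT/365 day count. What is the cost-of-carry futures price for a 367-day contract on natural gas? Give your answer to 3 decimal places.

Net carry = r + u − y = 0.0756 + 0.0195 − 0.0000 = 0.0951
F = S·e^((r+u−y)T) = 8.022 · e^(0.0951 × 367/365) = 8.022 · e^0.095621
= 8.022 × 1.100342 = €8.827 per MMBtu

€8.827 per MMBtu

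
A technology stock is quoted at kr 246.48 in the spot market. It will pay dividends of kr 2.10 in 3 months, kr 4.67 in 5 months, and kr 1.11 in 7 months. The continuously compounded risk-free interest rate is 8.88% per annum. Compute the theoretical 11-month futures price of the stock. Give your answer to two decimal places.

kr 259.13

PV(dividends) I = 2.10·e^(−0.0888·3/12) + 4.67·e^(−0.0888·5/12) + 1.11·e^(−0.0888·7/12)
I = 2.0539 + 4.5004 + 1.0540 = 7.6083
F = (S − I)·e^(rT) = (246.48 − 7.6083) · e^(0.0888·11/12)
= 238.8717 · e^0.081400 = 238.8717 × 1.084805 = kr 259.13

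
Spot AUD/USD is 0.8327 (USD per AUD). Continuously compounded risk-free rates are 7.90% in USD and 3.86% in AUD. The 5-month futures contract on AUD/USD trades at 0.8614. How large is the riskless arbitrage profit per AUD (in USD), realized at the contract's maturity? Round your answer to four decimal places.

0.0146 per AUD (in USD)

Fair futures: F* = S·e^(carry·T), with carry = (r_USD − r_AUD) = 0.0790 − 0.0386 = 0.0404
F* = 0.8327 · e^(0.0404 × 5/12) = 0.8327 · e^0.016833 = 0.8327 × 1.016975 = 0.8468
Market 0.8614 > fair 0.8468: forward overpriced → cash-and-carry (buy spot, short the forward).
At maturity, profit = |F_mkt − F*| = |0.8614 − 0.8468| = 0.0146 per AUD (in USD)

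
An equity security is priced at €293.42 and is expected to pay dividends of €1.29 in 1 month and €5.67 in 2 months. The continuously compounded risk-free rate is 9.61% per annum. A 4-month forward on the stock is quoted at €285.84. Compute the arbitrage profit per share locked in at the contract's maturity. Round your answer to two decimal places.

€10.05 per share

PV(dividends) I = 1.29·e^(−0.0961·1/12) + 5.67·e^(−0.0961·2/12) = 6.8596
Fair forward F* = (S − I)·e^(rT) = (293.42 − 6.8596)·e^0.032033 = 286.5604 × 1.032552 = 295.8885
Market €285.84 < fair 295.8885: forward underpriced → reverse cash-and-carry (short the stock, invest proceeds at r, pay the dividends, go long the forward).
Profit at T = |F_mkt − F*| = |285.84 − 295.8885| = €10.05 per share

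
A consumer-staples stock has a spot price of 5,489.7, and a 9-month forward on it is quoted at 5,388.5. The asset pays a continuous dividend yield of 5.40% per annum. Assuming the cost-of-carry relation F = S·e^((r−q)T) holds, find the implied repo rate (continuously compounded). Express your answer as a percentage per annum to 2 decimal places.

From F = S·e^((r−q)T): (r − q) = ln(F/S)/T
ln(5388.5/5489.7) = ln(0.981565) = -0.018607
(r − q) = -0.018607 / (9/12) = -0.024809
r = ln(F/S)/T + q = -0.024809 + 0.0540 = 0.029191
r = 2.92%

2.92%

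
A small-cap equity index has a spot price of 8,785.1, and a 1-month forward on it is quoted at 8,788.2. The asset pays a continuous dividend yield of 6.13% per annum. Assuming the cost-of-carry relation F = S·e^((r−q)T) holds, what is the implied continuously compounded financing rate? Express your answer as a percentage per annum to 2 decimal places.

From F = S·e^((r−q)T): (r − q) = ln(F/S)/T
ln(8788.2/8785.1) = ln(1.000353) = 0.000353
(r − q) = 0.000353 / (1/12) = 0.004236
r = ln(F/S)/T + q = 0.004236 + 0.0613 = 0.065536
r = 6.55%

6.55%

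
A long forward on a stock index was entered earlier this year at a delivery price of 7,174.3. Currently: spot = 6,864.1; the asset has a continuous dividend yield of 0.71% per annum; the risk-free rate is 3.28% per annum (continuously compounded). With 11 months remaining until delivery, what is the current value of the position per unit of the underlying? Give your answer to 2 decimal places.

-142.23

Current fair forward for the remaining 11 months: F = S·e^((r − q)·T), (r − q) = 0.0328 − 0.0071 = 0.0257
F = 6864.1 · e^(0.0257 × 11/12) = 6864.1 × 1.02383802 = 7027.7266
Value of long forward = (F − K)·e^(−rT) = (7027.7266 − 7174.3) · e^(−0.0328·11/12)
= -146.5734 × 0.97038084 = -142.23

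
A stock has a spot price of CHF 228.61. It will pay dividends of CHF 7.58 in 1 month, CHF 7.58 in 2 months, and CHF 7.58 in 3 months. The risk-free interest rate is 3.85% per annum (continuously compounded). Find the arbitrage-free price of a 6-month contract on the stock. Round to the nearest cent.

CHF 210.02

PV(dividends) I = 7.58·e^(−0.0385·1/12) + 7.58·e^(−0.0385·2/12) + 7.58·e^(−0.0385·3/12)
I = 7.5557 + 7.5315 + 7.5074 = 22.5946
F = (S − I)·e^(rT) = (228.61 − 22.5946) · e^(0.0385·6/12)
= 206.0154 · e^0.019250 = 206.0154 × 1.019436 = CHF 210.02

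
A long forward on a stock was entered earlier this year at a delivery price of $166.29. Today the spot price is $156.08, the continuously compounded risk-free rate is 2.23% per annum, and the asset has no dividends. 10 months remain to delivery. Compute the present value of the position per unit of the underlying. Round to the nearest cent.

-$7.15

Current fair forward for the remaining 10 months: F = S·e^(r·T), r = 0.0223
F = 156.08 · e^(0.0223 × 10/12) = 156.08 × 1.018757 = 159.0076
Value of long forward = (F − K)·e^(−rT) = (159.0076 − 166.29) · e^(−0.0223·10/12)
= -7.2824 × 0.981588 = -7.15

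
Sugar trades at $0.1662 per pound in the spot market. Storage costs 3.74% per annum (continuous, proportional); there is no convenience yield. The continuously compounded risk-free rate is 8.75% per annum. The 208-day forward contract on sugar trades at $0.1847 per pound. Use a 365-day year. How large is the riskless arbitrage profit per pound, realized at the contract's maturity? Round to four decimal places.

Fair forward: F* = S·e^(carry·T), with carry = (r + u) = 0.0875 + 0.0374 = 0.1249
F* = 0.1662 · e^(0.1249 × 208/365) = 0.1662 · e^0.071176 = 0.1662 × 1.073770 = $0.1785
Market $0.1847 > fair $0.1785: forward overpriced → cash-and-carry (buy spot, short the forward).
At maturity, profit = |F_mkt − F*| = |0.1847 − 0.1785| = $0.0062 per pound

$0.0062 per pound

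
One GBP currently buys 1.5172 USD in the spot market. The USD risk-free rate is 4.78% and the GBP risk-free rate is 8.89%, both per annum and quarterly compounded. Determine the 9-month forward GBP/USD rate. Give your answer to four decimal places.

By covered interest parity, F = S · (1+r_USD/4)^(4T) / (1+r_GBP/4)^(4T)
= 1.5172 × 1.036280 / 1.068168 = 1.5172 × 0.970147
F = 1.4719 USD per GBP

1.4719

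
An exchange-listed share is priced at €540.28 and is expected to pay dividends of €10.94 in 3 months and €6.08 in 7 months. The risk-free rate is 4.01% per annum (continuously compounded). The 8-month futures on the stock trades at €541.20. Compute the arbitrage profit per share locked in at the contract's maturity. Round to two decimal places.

PV(dividends) I = 10.94·e^(−0.0401·3/12) + 6.08·e^(−0.0401·7/12) = 16.7703
Fair futures F* = (S − I)·e^(rT) = (540.28 − 16.7703)·e^0.026733 = 523.5097 × 1.027094 = 537.6937
Market €541.20 > fair 537.6937: forward overpriced → cash-and-carry (borrow at r, buy the stock and collect the dividends, short the forward).
Profit at T = |F_mkt − F*| = |541.20 − 537.6937| = €3.51 per share

€3.51 per share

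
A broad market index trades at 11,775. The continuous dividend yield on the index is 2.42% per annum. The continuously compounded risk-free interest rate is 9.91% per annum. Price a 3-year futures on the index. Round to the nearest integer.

14,742

F = S·e^((r − q)T) = 11775 · e^((0.0991 − 0.0242) × 3)
= 11775 · e^0.224700 = 11775 × 1.251947
F = 14,742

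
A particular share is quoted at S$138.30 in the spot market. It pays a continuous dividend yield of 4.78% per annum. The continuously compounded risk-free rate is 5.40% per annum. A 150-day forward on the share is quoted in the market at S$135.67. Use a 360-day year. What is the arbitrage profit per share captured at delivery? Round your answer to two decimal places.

Fair forward: F* = S·e^(carry·T), with carry = (r − q) = 0.0540 − 0.0478 = 0.0062
F* = 138.30 · e^(0.0062 × 150/360) = 138.30 · e^0.002583 = 138.30 × 1.002586 = S$138.6576
Market S$135.67 < fair S$138.6576: forward underpriced → reverse cash-and-carry (short spot, go long the forward).
At maturity, profit = |F_mkt − F*| = |135.67 − 138.6576| = S$2.99 per share

S$2.99 per share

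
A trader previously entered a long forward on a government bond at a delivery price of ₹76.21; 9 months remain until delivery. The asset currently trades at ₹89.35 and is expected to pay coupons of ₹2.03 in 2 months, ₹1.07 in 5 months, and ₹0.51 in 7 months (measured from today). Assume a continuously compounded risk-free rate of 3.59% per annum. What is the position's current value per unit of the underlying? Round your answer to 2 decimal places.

₹11.59

PV(remaining coupons) I = 2.03·e^(−0.0359·2/12) + 1.07·e^(−0.0359·5/12) + 0.51·e^(−0.0359·7/12) = 3.5714
Current forward F = (S − I)·e^(rT) = (89.35 − 3.5714)·e^(0.0359·9/12) = 85.7786 × 1.027291 = 88.1196
Value (long) = (F − K)·e^(−rT) = (88.1196 − 76.21) × 0.973434 = 11.5932
Value = ₹11.59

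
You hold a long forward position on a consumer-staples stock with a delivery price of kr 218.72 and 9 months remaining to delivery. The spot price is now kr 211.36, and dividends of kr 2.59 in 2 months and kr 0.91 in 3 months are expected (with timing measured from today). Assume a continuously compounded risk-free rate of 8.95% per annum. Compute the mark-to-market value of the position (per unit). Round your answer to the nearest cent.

PV(remaining dividends) I = 2.59·e^(−0.0895·2/12) + 0.91·e^(−0.0895·3/12) = 3.4415
Current forward F = (S − I)·e^(rT) = (211.36 − 3.4415)·e^(0.0895·9/12) = 207.9185 × 1.069429 = 222.3541
Value (long) = (F − K)·e^(−rT) = (222.3541 − 218.72) × 0.935078 = 3.3982
Value = kr 3.40

kr 3.40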